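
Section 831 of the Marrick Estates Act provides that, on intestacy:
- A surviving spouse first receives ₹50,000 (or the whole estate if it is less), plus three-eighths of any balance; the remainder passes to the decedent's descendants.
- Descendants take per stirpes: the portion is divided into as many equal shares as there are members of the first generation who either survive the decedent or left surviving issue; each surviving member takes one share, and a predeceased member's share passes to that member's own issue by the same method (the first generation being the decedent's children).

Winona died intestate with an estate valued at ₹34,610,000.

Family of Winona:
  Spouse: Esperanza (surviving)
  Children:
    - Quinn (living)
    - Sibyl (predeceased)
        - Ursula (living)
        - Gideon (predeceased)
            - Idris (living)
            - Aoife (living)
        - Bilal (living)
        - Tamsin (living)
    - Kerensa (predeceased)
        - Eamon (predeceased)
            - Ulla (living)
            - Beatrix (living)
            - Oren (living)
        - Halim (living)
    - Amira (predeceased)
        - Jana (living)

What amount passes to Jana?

Esperanza first takes ₹50,000, leaving a balance of ₹34,560,000. Esperanza then takes three-eighths of the balance (₹12,960,000), for a total of ₹13,010,000. The remaining ₹21,600,000 passes to the descendants.
The descendants' portion (₹21,600,000) is divided into 4 shares of ₹5,400,000: Quinn takes ₹5,400,000; Sibyl's ₹5,400,000 share passes to Sibyl's issue; Kerensa's ₹5,400,000 share passes to Kerensa's issue; Amira's ₹5,400,000 share passes to Amira's issue.
Sibyl's share (₹5,400,000) is divided into 4 shares of ₹1,350,000: Ursula, Bilal, and Tamsin each take ₹1,350,000; Gideon's ₹1,350,000 share passes to Gideon's issue.
Gideon's share (₹1,350,000) is divided into 2 shares of ₹675,000: Idris and Aoife each take ₹675,000.
Kerensa's share (₹5,400,000) is divided into 2 shares of ₹2,700,000: Halim takes ₹2,700,000; Eamon's ₹2,700,000 share passes to Eamon's issue.
Eamon's share (₹2,700,000) is divided into 3 shares of ₹900,000: Ulla, Beatrix, and Oren each take ₹900,000.
Amira's share (₹5,400,000) passes entirely to Jana.

Jana receives ₹5,400,000.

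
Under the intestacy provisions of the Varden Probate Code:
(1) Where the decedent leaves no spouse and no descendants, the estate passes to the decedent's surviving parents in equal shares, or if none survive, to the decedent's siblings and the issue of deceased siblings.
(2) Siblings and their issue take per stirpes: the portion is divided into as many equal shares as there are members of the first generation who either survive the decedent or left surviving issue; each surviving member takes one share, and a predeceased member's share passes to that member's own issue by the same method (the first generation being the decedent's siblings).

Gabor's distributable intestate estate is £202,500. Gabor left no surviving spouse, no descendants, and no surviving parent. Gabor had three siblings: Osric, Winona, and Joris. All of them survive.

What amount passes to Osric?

Osric receives £67,500.

The entire £202,500 passes to the siblings and their issue.
That amount (£202,500) is divided into 3 shares of £67,500: Osric, Winona, and Joris each take £67,500.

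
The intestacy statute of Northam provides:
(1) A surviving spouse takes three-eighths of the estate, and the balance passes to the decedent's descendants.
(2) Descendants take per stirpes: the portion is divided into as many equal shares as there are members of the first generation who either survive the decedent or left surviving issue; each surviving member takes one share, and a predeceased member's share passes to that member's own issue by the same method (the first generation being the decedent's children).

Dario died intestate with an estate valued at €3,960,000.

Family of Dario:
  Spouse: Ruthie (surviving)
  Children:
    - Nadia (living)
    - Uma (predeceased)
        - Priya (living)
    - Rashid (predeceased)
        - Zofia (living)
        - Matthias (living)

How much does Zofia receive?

Ruthie takes three-eighths of €3,960,000 = €1,485,000. The remaining €2,475,000 passes to the descendants.
The descendants' portion (€2,475,000) is divided into 3 shares of €825,000: Nadia takes €825,000; Uma's €825,000 share passes to Uma's issue; Rashid's €825,000 share passes to Rashid's issue.
Uma's share (€825,000) passes entirely to Priya.
Rashid's share (€825,000) is divided into 2 shares of €412,500: Zofia and Matthias each take €412,500.

Zofia receives €412,500.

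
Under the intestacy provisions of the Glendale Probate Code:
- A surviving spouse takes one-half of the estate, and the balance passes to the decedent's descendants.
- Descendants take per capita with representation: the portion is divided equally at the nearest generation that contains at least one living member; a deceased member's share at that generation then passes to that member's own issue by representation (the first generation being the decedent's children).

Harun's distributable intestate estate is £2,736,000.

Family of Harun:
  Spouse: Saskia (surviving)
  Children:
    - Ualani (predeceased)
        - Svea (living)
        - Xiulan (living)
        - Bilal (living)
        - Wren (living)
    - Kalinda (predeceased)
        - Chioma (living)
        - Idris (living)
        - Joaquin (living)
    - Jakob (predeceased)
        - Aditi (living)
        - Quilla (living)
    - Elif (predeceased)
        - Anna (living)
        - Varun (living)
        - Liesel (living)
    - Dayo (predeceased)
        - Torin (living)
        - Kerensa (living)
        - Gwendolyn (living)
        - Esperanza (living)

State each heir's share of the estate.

Saskia takes one-half of £2,736,000 = £1,368,000. The remaining £1,368,000 passes to the descendants.
No child survives, so the initial division is made at the grandchildren's generation.
The descendants' portion (£1,368,000) is divided into 16 shares of £85,500: Svea, Xiulan, Bilal, Wren, Chioma, Idris, Joaquin, Aditi, Quilla, Anna, Varun, Liesel, Torin, Kerensa, Gwendolyn, and Esperanza each take £85,500.

Saskia: £1,368,000; Svea: £85,500; Xiulan: £85,500; Bilal: £85,500; Wren: £85,500; Chioma: £85,500; Idris: £85,500; Joaquin: £85,500; Aditi: £85,500; Quilla: £85,500; Anna: £85,500; Varun: £85,500; Liesel: £85,500; Torin: £85,500; Kerensa: £85,500; Gwendolyn: £85,500; Esperanza: £85,500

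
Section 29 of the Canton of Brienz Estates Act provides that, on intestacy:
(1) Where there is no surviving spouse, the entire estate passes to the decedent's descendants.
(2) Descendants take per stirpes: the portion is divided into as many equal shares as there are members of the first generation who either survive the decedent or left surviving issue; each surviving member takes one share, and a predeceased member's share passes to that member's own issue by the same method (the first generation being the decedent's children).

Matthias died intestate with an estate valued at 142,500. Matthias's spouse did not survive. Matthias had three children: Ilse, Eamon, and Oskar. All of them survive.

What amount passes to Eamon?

Eamon receives 47,500.

The entire 142,500 passes to the descendants.
That amount (142,500) is divided into 3 shares of 47,500: Ilse, Eamon, and Oskar each take 47,500.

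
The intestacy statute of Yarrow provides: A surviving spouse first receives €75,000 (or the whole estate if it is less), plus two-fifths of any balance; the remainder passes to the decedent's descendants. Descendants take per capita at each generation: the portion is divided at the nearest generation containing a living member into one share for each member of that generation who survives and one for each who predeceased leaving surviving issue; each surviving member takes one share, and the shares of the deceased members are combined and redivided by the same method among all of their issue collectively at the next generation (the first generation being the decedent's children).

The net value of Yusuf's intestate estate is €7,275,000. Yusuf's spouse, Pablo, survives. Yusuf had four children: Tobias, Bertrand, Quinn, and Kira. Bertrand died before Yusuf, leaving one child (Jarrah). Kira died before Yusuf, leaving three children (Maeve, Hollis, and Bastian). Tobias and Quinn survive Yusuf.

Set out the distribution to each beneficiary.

Pablo first takes €75,000, leaving a balance of €7,200,000. Pablo then takes two-fifths of the balance (€2,880,000), for a total of €2,955,000. The remaining €4,320,000 passes to the descendants.
The descendants' portion (€4,320,000) is divided at the children's generation into 4 shares of €1,080,000. Tobias and Quinn each take €1,080,000. The 2 shares of the deceased (Bertrand and Kira) are combined into a pool of €2,160,000.
That pool (€2,160,000) is divided at the grandchildren's generation equally among Jarrah, Maeve, Hollis, and Bastian: €540,000 each.

Pablo: €2,955,000; Tobias: €1,080,000; Jarrah: €540,000; Quinn: €1,080,000; Maeve: €540,000; Hollis: €540,000; Bastian: €540,000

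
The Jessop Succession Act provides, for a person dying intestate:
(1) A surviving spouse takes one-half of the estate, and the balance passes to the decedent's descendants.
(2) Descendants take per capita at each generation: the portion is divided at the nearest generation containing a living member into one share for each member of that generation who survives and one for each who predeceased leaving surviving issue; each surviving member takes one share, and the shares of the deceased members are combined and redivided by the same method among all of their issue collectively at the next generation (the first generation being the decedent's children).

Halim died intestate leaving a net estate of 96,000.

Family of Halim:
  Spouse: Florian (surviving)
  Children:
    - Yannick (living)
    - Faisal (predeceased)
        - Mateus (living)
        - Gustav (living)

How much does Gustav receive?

Florian takes one-half of 96,000 = 48,000. The remaining 48,000 passes to the descendants.
The descendants' portion (48,000) is divided at the children's generation into 2 shares of 24,000. Yannick takes 24,000. The remaining share for the deceased Faisal (24,000) is carried to the next generation.
That pool (24,000) is divided at the grandchildren's generation equally among Mateus and Gustav: 12,000 each.

Gustav receives 12,000.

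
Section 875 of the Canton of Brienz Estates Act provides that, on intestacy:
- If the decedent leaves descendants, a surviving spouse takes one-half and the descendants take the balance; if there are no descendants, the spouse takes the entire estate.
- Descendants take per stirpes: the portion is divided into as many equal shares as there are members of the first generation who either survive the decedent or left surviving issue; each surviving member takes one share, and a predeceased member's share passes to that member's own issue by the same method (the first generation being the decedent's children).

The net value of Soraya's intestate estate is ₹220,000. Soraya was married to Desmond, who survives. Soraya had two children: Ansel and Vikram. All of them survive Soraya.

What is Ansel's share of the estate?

Ansel receives ₹55,000.

Desmond takes one-half of ₹220,000 = ₹110,000. The remaining ₹110,000 passes to the descendants.
The descendants' portion (₹110,000) is divided into 2 shares of ₹55,000: Ansel and Vikram each take ₹55,000.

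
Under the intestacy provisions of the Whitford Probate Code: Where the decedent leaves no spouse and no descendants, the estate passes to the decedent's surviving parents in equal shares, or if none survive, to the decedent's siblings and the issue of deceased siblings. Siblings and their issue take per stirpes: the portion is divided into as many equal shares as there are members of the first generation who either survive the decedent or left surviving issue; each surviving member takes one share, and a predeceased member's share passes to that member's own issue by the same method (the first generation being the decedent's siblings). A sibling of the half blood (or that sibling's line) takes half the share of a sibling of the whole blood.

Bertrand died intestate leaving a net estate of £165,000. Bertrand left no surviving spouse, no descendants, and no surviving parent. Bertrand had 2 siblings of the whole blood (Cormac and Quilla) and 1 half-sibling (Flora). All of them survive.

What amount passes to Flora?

The entire £165,000 passes to the siblings and their issue.
Counting each half-blood sibling's line as half a unit, there are 5/2 units in £165,000, so one unit is £66,000. Whole-blood lines (Cormac and Quilla) take £66,000 each; half-blood lines (Flora) take £33,000 each.

Flora receives £33,000.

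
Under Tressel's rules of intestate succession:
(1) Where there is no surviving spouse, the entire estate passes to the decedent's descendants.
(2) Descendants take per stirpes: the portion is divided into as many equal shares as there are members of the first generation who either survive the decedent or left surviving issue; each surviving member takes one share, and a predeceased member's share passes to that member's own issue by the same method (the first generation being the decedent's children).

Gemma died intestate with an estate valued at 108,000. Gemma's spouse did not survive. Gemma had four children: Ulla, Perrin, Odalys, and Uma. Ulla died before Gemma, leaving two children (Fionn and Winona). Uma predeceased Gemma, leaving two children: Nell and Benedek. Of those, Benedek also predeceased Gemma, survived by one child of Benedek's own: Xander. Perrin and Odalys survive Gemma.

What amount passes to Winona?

The entire 108,000 passes to the descendants.
That amount (108,000) is divided into 4 shares of 27,000: Perrin and Odalys each take 27,000; Ulla's 27,000 share passes to Ulla's issue; Uma's 27,000 share passes to Uma's issue.
Ulla's share (27,000) is divided into 2 shares of 13,500: Fionn and Winona each take 13,500.
Uma's share (27,000) is divided into 2 shares of 13,500: Nell takes 13,500; Benedek's 13,500 share passes to Benedek's issue.
Benedek's share (13,500) passes entirely to Xander.

Winona receives 13,500.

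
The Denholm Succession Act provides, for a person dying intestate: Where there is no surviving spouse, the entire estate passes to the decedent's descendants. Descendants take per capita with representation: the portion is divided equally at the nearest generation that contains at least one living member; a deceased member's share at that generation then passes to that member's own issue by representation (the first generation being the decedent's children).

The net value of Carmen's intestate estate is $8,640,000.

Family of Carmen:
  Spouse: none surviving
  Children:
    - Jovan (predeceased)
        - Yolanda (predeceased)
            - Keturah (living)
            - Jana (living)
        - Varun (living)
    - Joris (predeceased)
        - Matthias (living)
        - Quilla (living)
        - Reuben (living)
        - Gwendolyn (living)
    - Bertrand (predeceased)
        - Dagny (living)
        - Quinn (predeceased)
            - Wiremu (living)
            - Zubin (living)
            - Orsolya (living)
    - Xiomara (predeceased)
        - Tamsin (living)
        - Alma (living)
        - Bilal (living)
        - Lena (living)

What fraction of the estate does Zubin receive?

Zubin receives 1/36 of the estate.

The entire $8,640,000 passes to the descendants.
No child survives, so the initial division is made at the grandchildren's generation.
That amount ($8,640,000) is divided into 12 shares of $720,000: Varun, Matthias, Quilla, Reuben, Gwendolyn, Dagny, Tamsin, Alma, Bilal, and Lena each take $720,000; Yolanda's $720,000 share passes to Yolanda's issue; Quinn's $720,000 share passes to Quinn's issue.
Yolanda's share ($720,000) is divided into 2 shares of $360,000: Keturah and Jana each take $360,000.
Quinn's share ($720,000) is divided into 3 shares of $240,000: Wiremu, Zubin, and Orsolya each take $240,000.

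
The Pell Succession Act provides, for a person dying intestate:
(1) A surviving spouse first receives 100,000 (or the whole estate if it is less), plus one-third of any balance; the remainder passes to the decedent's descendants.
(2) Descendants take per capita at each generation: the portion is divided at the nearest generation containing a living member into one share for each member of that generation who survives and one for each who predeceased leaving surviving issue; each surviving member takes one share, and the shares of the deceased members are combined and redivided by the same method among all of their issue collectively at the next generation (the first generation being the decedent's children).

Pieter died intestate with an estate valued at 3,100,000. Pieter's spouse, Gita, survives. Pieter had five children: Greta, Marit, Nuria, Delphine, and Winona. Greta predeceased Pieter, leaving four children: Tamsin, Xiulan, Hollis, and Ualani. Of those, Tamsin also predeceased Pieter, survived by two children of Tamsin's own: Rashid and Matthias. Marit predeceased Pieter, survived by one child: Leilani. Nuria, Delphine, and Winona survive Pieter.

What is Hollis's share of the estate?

Hollis receives 160,000.

Gita first takes 100,000, leaving a balance of 3,000,000. Gita then takes one-third of the balance (1,000,000), for a total of 1,100,000. The remaining 2,000,000 passes to the descendants.
The descendants' portion (2,000,000) is divided at the children's generation into 5 shares of 400,000. Nuria, Delphine, and Winona each take 400,000. The 2 shares of the deceased (Greta and Marit) are combined into a pool of 800,000.
That pool (800,000) is divided at the grandchildren's generation into 5 shares of 160,000. Xiulan, Hollis, Ualani, and Leilani each take 160,000. The remaining share for the deceased Tamsin (160,000) is carried to the next generation.
That pool (160,000) is divided at the great-grandchildren's generation equally among Rashid and Matthias: 80,000 each.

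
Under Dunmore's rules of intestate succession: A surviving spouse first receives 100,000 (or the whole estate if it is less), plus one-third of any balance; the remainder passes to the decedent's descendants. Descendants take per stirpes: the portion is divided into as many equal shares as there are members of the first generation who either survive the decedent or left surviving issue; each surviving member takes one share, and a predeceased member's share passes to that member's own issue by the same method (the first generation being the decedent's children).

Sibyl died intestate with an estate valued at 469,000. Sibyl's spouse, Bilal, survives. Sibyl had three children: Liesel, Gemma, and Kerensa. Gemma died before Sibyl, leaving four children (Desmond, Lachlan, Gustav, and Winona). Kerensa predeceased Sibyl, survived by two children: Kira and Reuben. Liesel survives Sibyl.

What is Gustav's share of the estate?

Bilal first takes 100,000, leaving a balance of 369,000. Bilal then takes one-third of the balance (123,000), for a total of 223,000. The remaining 246,000 passes to the descendants.
The descendants' portion (246,000) is divided into 3 shares of 82,000: Liesel takes 82,000; Gemma's 82,000 share passes to Gemma's issue; Kerensa's 82,000 share passes to Kerensa's issue.
Gemma's share (82,000) is divided into 4 shares of 20,500: Desmond, Lachlan, Gustav, and Winona each take 20,500.
Kerensa's share (82,000) is divided into 2 shares of 41,000: Kira and Reuben each take 41,000.

Gustav receives 20,500.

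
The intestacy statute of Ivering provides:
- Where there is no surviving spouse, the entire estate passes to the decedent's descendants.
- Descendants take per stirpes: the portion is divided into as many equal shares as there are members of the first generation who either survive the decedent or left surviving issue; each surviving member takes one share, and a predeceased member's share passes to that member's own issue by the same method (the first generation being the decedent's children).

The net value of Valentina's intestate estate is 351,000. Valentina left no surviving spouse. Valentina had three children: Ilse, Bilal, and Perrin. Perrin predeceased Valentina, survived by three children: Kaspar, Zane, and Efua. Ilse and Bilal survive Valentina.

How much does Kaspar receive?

Kaspar receives 39,000.

The entire 351,000 passes to the descendants.
That amount (351,000) is divided into 3 shares of 117,000: Ilse and Bilal each take 117,000; Perrin's 117,000 share passes to Perrin's issue.
Perrin's share (117,000) is divided into 3 shares of 39,000: Kaspar, Zane, and Efua each take 39,000.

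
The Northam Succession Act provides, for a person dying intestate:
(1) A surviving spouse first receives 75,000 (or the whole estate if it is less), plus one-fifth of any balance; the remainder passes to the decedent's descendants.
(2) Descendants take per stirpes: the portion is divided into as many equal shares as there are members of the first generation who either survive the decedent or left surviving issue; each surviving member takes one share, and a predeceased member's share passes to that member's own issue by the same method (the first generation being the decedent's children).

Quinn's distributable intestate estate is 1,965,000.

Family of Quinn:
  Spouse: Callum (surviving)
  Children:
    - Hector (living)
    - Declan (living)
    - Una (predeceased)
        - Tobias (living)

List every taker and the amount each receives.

Callum first takes 75,000, leaving a balance of 1,890,000. Callum then takes one-fifth of the balance (378,000), for a total of 453,000. The remaining 1,512,000 passes to the descendants.
The descendants' portion (1,512,000) is divided into 3 shares of 504,000: Hector and Declan each take 504,000; Una's 504,000 share passes to Una's issue.
Una's share (504,000) passes entirely to Tobias.

Callum: 453,000; Hector: 504,000; Declan: 504,000; Tobias: 504,000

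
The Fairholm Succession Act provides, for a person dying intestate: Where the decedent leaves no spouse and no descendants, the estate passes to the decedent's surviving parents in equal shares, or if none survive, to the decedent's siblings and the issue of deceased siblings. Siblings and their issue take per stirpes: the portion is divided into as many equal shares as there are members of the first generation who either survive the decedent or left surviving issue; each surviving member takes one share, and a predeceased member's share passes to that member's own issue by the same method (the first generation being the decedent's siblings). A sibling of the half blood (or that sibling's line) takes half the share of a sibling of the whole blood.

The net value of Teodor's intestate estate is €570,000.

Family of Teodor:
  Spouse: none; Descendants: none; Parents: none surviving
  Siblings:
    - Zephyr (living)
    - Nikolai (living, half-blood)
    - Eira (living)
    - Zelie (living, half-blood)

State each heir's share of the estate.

Zephyr: €190,000; Nikolai: €95,000; Eira: €190,000; Zelie: €95,000

The entire €570,000 passes to the siblings and their issue.
Counting each half-blood sibling's line as half a unit, there are 3 units in €570,000, so one unit is €190,000. Whole-blood lines (Zephyr and Eira) take €190,000 each; half-blood lines (Nikolai and Zelie) take €95,000 each.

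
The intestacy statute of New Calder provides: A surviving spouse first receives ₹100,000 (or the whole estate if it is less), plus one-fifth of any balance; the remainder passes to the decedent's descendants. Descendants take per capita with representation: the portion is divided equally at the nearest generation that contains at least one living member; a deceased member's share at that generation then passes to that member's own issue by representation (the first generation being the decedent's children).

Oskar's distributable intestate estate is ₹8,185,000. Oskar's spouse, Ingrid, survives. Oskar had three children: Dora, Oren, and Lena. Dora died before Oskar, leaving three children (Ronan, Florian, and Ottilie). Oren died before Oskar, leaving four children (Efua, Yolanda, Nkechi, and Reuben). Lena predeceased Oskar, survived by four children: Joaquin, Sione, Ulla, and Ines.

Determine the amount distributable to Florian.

Florian receives ₹588,000.

Ingrid first takes ₹100,000, leaving a balance of ₹8,085,000. Ingrid then takes one-fifth of the balance (₹1,617,000), for a total of ₹1,717,000. The remaining ₹6,468,000 passes to the descendants.
No child survives, so the initial division is made at the grandchildren's generation.
The descendants' portion (₹6,468,000) is divided into 11 shares of ₹588,000: Ronan, Florian, Ottilie, Efua, Yolanda, Nkechi, Reuben, Joaquin, Sione, Ulla, and Ines each take ₹588,000.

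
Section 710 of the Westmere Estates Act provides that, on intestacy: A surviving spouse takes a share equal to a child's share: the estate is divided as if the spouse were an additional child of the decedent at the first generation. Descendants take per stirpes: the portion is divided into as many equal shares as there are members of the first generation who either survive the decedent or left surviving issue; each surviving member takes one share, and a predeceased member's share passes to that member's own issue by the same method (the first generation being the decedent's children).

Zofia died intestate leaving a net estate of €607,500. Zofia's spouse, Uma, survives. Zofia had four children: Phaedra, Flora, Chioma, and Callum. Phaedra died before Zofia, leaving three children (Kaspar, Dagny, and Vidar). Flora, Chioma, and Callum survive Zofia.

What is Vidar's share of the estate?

The spouse counts as an additional share at the children's level, so there are 5 primary shares of €121,500. Uma takes one such share (€121,500).
The children's combined portion (€486,000) is divided into 4 shares of €121,500: Flora, Chioma, and Callum each take €121,500; Phaedra's €121,500 share passes to Phaedra's issue.
Phaedra's share (€121,500) is divided into 3 shares of €40,500: Kaspar, Dagny, and Vidar each take €40,500.

Vidar receives €40,500.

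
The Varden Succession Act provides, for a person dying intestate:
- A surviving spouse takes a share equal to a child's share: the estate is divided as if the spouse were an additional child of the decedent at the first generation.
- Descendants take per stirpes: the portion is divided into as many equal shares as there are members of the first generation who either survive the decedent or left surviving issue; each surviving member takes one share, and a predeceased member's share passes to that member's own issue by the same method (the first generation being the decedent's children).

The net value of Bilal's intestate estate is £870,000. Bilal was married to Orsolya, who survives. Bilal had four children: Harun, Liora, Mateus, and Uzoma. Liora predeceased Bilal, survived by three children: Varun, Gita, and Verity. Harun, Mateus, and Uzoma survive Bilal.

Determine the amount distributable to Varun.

The spouse counts as an additional share at the children's level, so there are 5 primary shares of £174,000. Orsolya takes one such share (£174,000).
The children's combined portion (£696,000) is divided into 4 shares of £174,000: Harun, Mateus, and Uzoma each take £174,000; Liora's £174,000 share passes to Liora's issue.
Liora's share (£174,000) is divided into 3 shares of £58,000: Varun, Gita, and Verity each take £58,000.

Varun receives £58,000.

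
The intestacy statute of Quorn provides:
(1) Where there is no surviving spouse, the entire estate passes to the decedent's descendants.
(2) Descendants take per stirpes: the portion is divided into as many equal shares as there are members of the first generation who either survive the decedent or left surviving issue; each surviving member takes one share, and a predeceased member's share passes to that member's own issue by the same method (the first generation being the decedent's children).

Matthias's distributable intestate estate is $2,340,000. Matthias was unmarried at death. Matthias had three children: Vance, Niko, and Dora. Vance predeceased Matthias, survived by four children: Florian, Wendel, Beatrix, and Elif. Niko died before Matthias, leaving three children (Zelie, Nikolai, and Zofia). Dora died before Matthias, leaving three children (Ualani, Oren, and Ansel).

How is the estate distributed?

The entire $2,340,000 passes to the descendants.
That amount ($2,340,000) is divided into 3 shares of $780,000: Vance's $780,000 share passes to Vance's issue; Niko's $780,000 share passes to Niko's issue; Dora's $780,000 share passes to Dora's issue.
Vance's share ($780,000) is divided into 4 shares of $195,000: Florian, Wendel, Beatrix, and Elif each take $195,000.
Niko's share ($780,000) is divided into 3 shares of $260,000: Zelie, Nikolai, and Zofia each take $260,000.
Dora's share ($780,000) is divided into 3 shares of $260,000: Ualani, Oren, and Ansel each take $260,000.

Florian: $195,000; Wendel: $195,000; Beatrix: $195,000; Elif: $195,000; Zelie: $260,000; Nikolai: $260,000; Zofia: $260,000; Ualani: $260,000; Oren: $260,000; Ansel: $260,000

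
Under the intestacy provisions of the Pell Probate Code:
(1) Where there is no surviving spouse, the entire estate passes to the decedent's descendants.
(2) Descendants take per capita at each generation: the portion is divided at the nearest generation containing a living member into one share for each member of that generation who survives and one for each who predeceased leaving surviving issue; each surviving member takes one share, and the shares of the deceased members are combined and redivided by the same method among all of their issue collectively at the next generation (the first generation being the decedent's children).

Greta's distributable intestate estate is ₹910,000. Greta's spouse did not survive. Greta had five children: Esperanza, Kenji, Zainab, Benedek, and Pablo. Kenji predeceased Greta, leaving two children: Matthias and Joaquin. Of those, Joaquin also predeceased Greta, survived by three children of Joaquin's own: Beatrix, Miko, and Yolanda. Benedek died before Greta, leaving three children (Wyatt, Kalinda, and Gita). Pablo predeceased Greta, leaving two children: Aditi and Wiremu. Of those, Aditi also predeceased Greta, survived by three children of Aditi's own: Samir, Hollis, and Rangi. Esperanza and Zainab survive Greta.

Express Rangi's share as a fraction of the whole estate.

Rangi receives 1/35 of the estate.

The entire ₹910,000 passes to the descendants.
That amount (₹910,000) is divided at the children's generation into 5 shares of ₹182,000. Esperanza and Zainab each take ₹182,000. The 3 shares of the deceased (Kenji, Benedek, and Pablo) are combined into a pool of ₹546,000.
That pool (₹546,000) is divided at the grandchildren's generation into 7 shares of ₹78,000. Matthias, Wyatt, Kalinda, Gita, and Wiremu each take ₹78,000. The 2 shares of the deceased (Joaquin and Aditi) are combined into a pool of ₹156,000.
That pool (₹156,000) is divided at the great-grandchildren's generation equally among Beatrix, Miko, Yolanda, Samir, Hollis, and Rangi: ₹26,000 each.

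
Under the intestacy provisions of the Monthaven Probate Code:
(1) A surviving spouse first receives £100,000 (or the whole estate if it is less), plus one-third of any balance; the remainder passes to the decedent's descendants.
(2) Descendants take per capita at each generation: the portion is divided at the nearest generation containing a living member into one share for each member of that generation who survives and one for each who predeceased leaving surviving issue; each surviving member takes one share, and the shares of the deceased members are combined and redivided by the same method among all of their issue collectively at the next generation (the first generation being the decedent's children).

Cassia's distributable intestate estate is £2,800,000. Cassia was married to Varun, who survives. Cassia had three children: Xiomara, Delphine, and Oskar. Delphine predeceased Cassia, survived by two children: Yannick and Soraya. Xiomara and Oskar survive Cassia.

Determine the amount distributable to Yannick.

Varun first takes £100,000, leaving a balance of £2,700,000. Varun then takes one-third of the balance (£900,000), for a total of £1,000,000. The remaining £1,800,000 passes to the descendants.
The descendants' portion (£1,800,000) is divided at the children's generation into 3 shares of £600,000. Xiomara and Oskar each take £600,000. The remaining share for the deceased Delphine (£600,000) is carried to the next generation.
That pool (£600,000) is divided at the grandchildren's generation equally among Yannick and Soraya: £300,000 each.

Yannick receives £300,000.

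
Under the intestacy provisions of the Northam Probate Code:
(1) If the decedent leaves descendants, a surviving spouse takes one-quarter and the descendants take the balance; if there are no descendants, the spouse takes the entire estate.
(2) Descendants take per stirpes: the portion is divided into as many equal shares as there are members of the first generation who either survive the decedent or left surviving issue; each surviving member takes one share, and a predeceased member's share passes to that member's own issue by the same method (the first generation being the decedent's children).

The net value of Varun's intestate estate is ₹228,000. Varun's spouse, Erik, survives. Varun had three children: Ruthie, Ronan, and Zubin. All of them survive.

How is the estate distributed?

Erik takes one-quarter of ₹228,000 = ₹57,000. The remaining ₹171,000 passes to the descendants.
The descendants' portion (₹171,000) is divided into 3 shares of ₹57,000: Ruthie, Ronan, and Zubin each take ₹57,000.

Erik: ₹57,000; Ruthie: ₹57,000; Ronan: ₹57,000; Zubin: ₹57,000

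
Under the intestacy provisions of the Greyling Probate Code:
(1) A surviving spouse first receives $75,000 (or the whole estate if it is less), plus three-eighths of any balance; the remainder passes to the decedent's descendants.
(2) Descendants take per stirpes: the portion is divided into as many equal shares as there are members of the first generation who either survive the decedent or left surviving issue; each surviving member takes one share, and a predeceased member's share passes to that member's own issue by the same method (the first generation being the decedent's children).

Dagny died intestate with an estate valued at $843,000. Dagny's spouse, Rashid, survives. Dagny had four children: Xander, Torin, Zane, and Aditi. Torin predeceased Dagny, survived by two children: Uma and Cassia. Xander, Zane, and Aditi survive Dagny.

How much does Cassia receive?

Cassia receives $60,000.

Rashid first takes $75,000, leaving a balance of $768,000. Rashid then takes three-eighths of the balance ($288,000), for a total of $363,000. The remaining $480,000 passes to the descendants.
The descendants' portion ($480,000) is divided into 4 shares of $120,000: Xander, Zane, and Aditi each take $120,000; Torin's $120,000 share passes to Torin's issue.
Torin's share ($120,000) is divided into 2 shares of $60,000: Uma and Cassia each take $60,000.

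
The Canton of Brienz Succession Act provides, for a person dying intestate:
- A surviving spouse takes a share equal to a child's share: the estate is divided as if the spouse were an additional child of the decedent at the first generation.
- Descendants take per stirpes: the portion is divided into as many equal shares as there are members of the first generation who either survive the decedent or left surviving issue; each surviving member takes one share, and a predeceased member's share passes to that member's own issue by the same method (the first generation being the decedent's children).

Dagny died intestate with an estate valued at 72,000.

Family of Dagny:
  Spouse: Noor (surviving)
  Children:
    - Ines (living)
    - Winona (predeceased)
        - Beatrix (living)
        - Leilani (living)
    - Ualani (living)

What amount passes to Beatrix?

The spouse counts as an additional share at the children's level, so there are 4 primary shares of 18,000. Noor takes one such share (18,000).
The children's combined portion (54,000) is divided into 3 shares of 18,000: Ines and Ualani each take 18,000; Winona's 18,000 share passes to Winona's issue.
Winona's share (18,000) is divided into 2 shares of 9,000: Beatrix and Leilani each take 9,000.

Beatrix receives 9,000.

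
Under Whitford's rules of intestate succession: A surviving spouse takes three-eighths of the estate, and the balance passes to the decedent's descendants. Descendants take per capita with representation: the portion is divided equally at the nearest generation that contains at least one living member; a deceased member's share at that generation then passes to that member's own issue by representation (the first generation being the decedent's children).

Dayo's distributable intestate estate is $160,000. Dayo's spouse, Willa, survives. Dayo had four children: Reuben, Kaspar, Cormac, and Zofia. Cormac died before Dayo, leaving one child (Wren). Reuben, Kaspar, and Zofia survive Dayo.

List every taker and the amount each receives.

Willa: $60,000; Reuben: $25,000; Kaspar: $25,000; Wren: $25,000; Zofia: $25,000

Willa takes three-eighths of $160,000 = $60,000. The remaining $100,000 passes to the descendants.
The descendants' portion ($100,000) is divided into 4 shares of $25,000: Reuben, Kaspar, and Zofia each take $25,000; Cormac's $25,000 share passes to Cormac's issue.
Cormac's share ($25,000) passes entirely to Wren.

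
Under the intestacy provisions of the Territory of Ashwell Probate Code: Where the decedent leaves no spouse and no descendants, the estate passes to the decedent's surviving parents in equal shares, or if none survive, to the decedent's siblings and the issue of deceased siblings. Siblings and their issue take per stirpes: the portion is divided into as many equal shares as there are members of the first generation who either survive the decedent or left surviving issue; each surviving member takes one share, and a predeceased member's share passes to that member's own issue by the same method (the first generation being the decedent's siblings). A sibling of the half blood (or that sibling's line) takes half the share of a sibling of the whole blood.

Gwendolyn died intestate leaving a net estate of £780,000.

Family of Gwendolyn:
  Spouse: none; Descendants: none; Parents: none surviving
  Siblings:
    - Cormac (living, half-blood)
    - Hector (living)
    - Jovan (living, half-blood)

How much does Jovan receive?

Jovan receives £195,000.

The entire £780,000 passes to the siblings and their issue.
Counting each half-blood sibling's line as half a unit, there are 2 units in £780,000, so one unit is £390,000. Whole-blood lines (Hector) take £390,000 each; half-blood lines (Cormac and Jovan) take £195,000 each.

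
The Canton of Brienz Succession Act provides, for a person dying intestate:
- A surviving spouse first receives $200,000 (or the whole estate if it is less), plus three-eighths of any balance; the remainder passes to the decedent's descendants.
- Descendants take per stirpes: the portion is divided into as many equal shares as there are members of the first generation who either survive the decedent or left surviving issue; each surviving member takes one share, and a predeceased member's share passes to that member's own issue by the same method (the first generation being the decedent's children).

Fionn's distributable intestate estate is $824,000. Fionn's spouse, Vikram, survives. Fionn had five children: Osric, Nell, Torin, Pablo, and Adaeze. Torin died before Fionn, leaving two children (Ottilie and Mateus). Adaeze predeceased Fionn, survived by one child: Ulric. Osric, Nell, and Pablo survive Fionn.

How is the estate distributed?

Vikram first takes $200,000, leaving a balance of $624,000. Vikram then takes three-eighths of the balance ($234,000), for a total of $434,000. The remaining $390,000 passes to the descendants.
The descendants' portion ($390,000) is divided into 5 shares of $78,000: Osric, Nell, and Pablo each take $78,000; Torin's $78,000 share passes to Torin's issue; Adaeze's $78,000 share passes to Adaeze's issue.
Torin's share ($78,000) is divided into 2 shares of $39,000: Ottilie and Mateus each take $39,000.
Adaeze's share ($78,000) passes entirely to Ulric.

Vikram: $434,000; Osric: $78,000; Nell: $78,000; Ottilie: $39,000; Mateus: $39,000; Pablo: $78,000; Ulric: $78,000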